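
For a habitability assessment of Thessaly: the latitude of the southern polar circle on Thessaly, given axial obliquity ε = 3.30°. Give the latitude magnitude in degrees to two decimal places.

86.70°

The polar circle is the lowest latitude that experiences at least one full rotation of continuous darkness at the northern-summer solstice; it lies at |φ| = 90° − ε = 90° − 3.30° = 86.70°.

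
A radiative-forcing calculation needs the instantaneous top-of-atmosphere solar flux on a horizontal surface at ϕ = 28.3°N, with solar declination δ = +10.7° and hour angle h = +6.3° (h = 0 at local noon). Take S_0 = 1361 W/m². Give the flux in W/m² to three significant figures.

cos θ_z = sin ϕ sin δ + cos ϕ cos δ cos h = 0.088022 + 0.859944 = 0.947966.
Flux = S_0 · cos θ_z = 1361 × 0.947966 = 1290 W/m².

1.29e+03 W/m²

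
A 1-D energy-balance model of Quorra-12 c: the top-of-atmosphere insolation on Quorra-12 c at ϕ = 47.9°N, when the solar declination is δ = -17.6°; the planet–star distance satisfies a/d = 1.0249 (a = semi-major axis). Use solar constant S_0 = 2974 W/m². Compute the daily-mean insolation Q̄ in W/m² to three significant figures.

cos h₀ = −tan(+47.9°) tan(-17.600°) = 0.3511, h₀ = 1.2121 rad.
Bracket: h₀ sin ϕ sin δ + cos ϕ cos δ sin h₀ = 1.2121×0.74198×-0.30237 + 0.67043×0.95319×0.93635 = -0.271938 + 0.598372 = 0.326434.
Inverse-square distance factor (a/d)² = 1.0249² = 1.050420.
Q̄ = (S_0/π) × 1.050420 × [bracket] = (2974/π) × 1.050420 × 0.326434 = 324.6 W/m².

Q̄ ≈ 325 W/m²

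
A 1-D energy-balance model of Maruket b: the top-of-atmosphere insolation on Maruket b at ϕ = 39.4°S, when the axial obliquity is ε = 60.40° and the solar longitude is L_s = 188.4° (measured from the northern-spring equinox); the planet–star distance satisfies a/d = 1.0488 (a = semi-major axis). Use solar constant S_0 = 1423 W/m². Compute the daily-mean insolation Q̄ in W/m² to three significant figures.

Solar declination: sin δ = sin ε · sin L_s = sin 60.40° × sin 188.4° = -0.12702, so δ = -7.297°.
cos h₀ = −tan(-39.4°) tan(-7.297°) = -0.1052, h₀ = 1.6762 rad.
Bracket: h₀ sin ϕ sin δ + cos ϕ cos δ sin h₀ = 1.6762×-0.63473×-0.12702 + 0.77273×0.99190×0.99445 = 0.135141 + 0.762217 = 0.897358.
Inverse-square distance factor (a/d)² = 1.0488² = 1.099981.
Q̄ = (S_0/π) × 1.099981 × [bracket] = (1423/π) × 1.099981 × 0.897358 = 447.1 W/m².

Q̄ ≈ 447 W/m²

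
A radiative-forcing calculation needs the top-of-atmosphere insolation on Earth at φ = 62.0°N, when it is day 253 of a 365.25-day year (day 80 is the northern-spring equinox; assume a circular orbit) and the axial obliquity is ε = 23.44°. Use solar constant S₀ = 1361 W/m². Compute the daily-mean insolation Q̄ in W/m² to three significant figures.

Q̄ ≈ 244 W/m²

Solar longitude: λ_s = 360° × (253 − 80)/365.25 = 170.513°.
sin δ = sin 23.44° × sin 170.513° = 0.06556, so δ = +3.759°.
cos H₀ = −tan(+62.0°) tan(+3.759°) = -0.1236, H₀ = 1.6947 rad.
Bracket: H₀ sin φ sin δ + cos φ cos δ sin H₀ = 1.6947×0.88295×0.06556 + 0.46947×0.99785×0.99234 = 0.098100 + 0.464872 = 0.562972.
Q̄ = (S₀/π) × [bracket] = (1361/π) × 0.562972 = 243.9 W/m².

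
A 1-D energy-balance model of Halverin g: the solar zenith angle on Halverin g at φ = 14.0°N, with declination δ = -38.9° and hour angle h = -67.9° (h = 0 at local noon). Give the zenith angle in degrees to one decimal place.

θ_z = 82.4°

cos θ_z = sin φ sin δ + cos φ cos δ cos h = -0.151918 + 0.284097 = 0.132179.
θ_z = arccos(0.132179) = 82.4°.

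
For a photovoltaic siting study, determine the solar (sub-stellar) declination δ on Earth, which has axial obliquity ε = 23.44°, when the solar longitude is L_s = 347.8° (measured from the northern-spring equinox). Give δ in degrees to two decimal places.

δ = -4.82°

sin δ = sin ε · sin L_s = sin 23.44° × sin 347.8° = -0.084063.
δ = arcsin(-0.084063) = -4.82°.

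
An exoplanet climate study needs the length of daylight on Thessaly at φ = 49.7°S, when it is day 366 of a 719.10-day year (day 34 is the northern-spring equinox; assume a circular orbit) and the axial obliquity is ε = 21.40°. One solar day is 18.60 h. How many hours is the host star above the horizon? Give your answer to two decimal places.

8.69 h

Solar longitude: λ_s = 360° × (366 − 34)/719.10 = 166.208°.
sin δ = sin 21.40° × sin 166.208° = 0.08699, so δ = +4.990°.
cos H₀ = −tan φ · tan δ = −tan(-49.7°) × tan(+4.990°) = 0.1030, so H₀ = 1.4677 rad = 84.09°.
Daylight = 2H₀/(2π) × 18.60 h = (1.4677/π) × 18.60 = 8.69 h.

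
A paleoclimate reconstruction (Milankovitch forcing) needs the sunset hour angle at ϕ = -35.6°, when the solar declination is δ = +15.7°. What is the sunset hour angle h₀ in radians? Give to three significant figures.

cos h₀ = −tan ϕ · tan δ = −tan(-35.6°) × tan(+15.700°) = 0.2012, so h₀ = 1.3682 rad = 78.39°.

h₀ = 1.37 rad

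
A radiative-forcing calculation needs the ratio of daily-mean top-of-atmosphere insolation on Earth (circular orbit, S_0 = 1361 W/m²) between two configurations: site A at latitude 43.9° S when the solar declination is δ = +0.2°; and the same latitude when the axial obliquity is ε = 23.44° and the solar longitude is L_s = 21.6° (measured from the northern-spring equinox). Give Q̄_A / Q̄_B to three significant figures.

Q̄_A / Q̄_B ≈ 1.28

— Configuration A (ϕ=-43.9°):
cos h₀ = −tan(-43.9°) tan(+0.200°) = 0.0034, h₀ = 1.5674 rad.
Bracket: h₀ sin ϕ sin δ + cos ϕ cos δ sin h₀ = 1.5674×-0.69340×0.00349 + 0.72055×0.99999×0.99999 = -0.003793 + 0.720536 = 0.716743.
Q̄ = (S_0/π) × [bracket] = (1361/π) × 0.716743 = 310.51 W/m².
— Configuration B (ϕ=-43.9°):
Solar declination: sin δ = sin ε · sin L_s = sin 23.44° × sin 21.6° = 0.14644, so δ = +8.420°.
cos h₀ = −tan(-43.9°) tan(+8.420°) = 0.1425, h₀ = 1.4279 rad.
Bracket: h₀ sin ϕ sin δ + cos ϕ cos δ sin h₀ = 1.4279×-0.69340×0.14644 + 0.72055×0.98922×0.98980 = -0.144991 + 0.705512 = 0.560521.
Q̄ = (S_0/π) × [bracket] = (1361/π) × 0.560521 = 242.83 W/m².
Ratio Q̄_A / Q̄_B = 310.51 / 242.83 = 1.279.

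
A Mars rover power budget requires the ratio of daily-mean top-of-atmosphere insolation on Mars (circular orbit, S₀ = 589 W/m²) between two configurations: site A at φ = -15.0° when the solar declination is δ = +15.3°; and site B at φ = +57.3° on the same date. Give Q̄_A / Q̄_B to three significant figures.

Q̄_A / Q̄_B ≈ 0.901

— Configuration A (φ=-15.0°):
cos H₀ = −tan(-15.0°) tan(+15.300°) = 0.0733, H₀ = 1.4974 rad.
Bracket: H₀ sin φ sin δ + cos φ cos δ sin H₀ = 1.4974×-0.25882×0.26387 + 0.96593×0.96456×0.99731 = -0.102265 + 0.929191 = 0.826926.
Q̄ = (S₀/π) × [bracket] = (589/π) × 0.826926 = 155.04 W/m².
— Configuration B (φ=+57.3°):
cos H₀ = −tan(+57.3°) tan(+15.300°) = -0.4261, H₀ = 2.0110 rad.
Bracket: H₀ sin φ sin δ + cos φ cos δ sin H₀ = 2.0110×0.84151×0.26387 + 0.54024×0.96456×0.90466 = 0.446541 + 0.471413 = 0.917954.
Q̄ = (S₀/π) × [bracket] = (589/π) × 0.917954 = 172.10 W/m².
Ratio Q̄_A / Q̄_B = 155.04 / 172.10 = 0.9009.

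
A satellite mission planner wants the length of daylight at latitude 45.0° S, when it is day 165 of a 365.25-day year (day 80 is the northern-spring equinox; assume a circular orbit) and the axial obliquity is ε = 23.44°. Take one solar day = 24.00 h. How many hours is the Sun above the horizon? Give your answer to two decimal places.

Solar longitude: L_s = 360° × (165 − 80)/365.25 = 83.778°.
sin δ = sin 23.44° × sin 83.778° = 0.39545, so δ = +23.294°.
cos h₀ = −tan ϕ · tan δ = −tan(-45.0°) × tan(+23.294°) = 0.4305, so h₀ = 1.1257 rad = 64.50°.
Daylight = 2h₀/(2π) × 24.00 h = (1.1257/π) × 24.00 = 8.60 h.

8.60 h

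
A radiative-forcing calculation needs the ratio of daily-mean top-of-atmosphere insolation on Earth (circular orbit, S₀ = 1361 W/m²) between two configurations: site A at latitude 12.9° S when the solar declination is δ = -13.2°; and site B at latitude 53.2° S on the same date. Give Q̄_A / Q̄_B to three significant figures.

— Configuration A (φ=-12.9°):
cos H₀ = −tan(-12.9°) tan(-13.200°) = -0.0537, H₀ = 1.6245 rad.
Bracket: H₀ sin φ sin δ + cos φ cos δ sin H₀ = 1.6245×-0.22325×-0.22835 + 0.97476×0.97358×0.99856 = 0.082816 + 0.947640 = 1.030456.
Q̄ = (S₀/π) × [bracket] = (1361/π) × 1.030456 = 446.41 W/m².
— Configuration B (φ=-53.2°):
cos H₀ = −tan(-53.2°) tan(-13.200°) = -0.3135, H₀ = 1.8897 rad.
Bracket: H₀ sin φ sin δ + cos φ cos δ sin H₀ = 1.8897×-0.80073×-0.22835 + 0.59902×0.97358×0.94958 = 0.345525 + 0.553789 = 0.899314.
Q̄ = (S₀/π) × [bracket] = (1361/π) × 0.899314 = 389.60 W/m².
Ratio Q̄_A / Q̄_B = 446.41 / 389.60 = 1.146.

Q̄_A / Q̄_B ≈ 1.15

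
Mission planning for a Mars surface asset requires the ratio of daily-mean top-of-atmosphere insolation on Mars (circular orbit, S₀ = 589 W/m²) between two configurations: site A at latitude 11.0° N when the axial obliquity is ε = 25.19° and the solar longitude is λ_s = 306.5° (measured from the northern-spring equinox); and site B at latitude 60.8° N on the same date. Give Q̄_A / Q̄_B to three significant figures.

— Configuration A (φ=+11.0°):
Solar declination: sin δ = sin ε · sin λ_s = sin 25.19° × sin 306.5° = -0.34214, so δ = -20.007°.
cos H₀ = −tan(+11.0°) tan(-20.007°) = 0.0708, H₀ = 1.5000 rad.
Bracket: H₀ sin φ sin δ + cos φ cos δ sin H₀ = 1.5000×0.19081×-0.34214 + 0.98163×0.93965×0.99749 = -0.097926 + 0.920073 = 0.822147.
Q̄ = (S₀/π) × [bracket] = (589/π) × 0.822147 = 154.14 W/m².
— Configuration B (φ=+60.8°):
cos H₀ = −tan(+60.8°) tan(-20.007°) = 0.6515, H₀ = 0.8612 rad.
Bracket: H₀ sin φ sin δ + cos φ cos δ sin H₀ = 0.8612×0.87292×-0.34214 + 0.48786×0.93965×0.75865 = -0.257207 + 0.347779 = 0.090572.
Q̄ = (S₀/π) × [bracket] = (589/π) × 0.090572 = 16.981 W/m².
Ratio Q̄_A / Q̄_B = 154.14 / 16.981 = 9.077.

Q̄_A / Q̄_B ≈ 9.08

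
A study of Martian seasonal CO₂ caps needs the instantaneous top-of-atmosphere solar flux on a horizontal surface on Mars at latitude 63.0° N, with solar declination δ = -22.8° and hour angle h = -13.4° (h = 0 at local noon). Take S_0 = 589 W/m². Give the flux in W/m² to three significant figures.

cos θ_z = sin ϕ sin δ + cos ϕ cos δ cos h = -0.345279 + 0.407123 = 0.061844.
Flux = S_0 · cos θ_z = 589 × 0.061844 = 36.43 W/m².

36.4 W/m²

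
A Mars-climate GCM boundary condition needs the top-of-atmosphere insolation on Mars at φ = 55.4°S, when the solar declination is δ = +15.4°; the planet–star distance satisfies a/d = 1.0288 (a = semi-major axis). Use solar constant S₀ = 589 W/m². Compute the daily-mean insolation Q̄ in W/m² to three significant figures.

Q̄ ≈ 49.3 W/m²

cos H₀ = −tan(-55.4°) tan(+15.400°) = 0.3993, H₀ = 1.1601 rad.
Bracket: H₀ sin φ sin δ + cos φ cos δ sin H₀ = 1.1601×-0.82314×0.26556 + 0.56784×0.96410×0.91683 = -0.253590 + 0.501923 = 0.248333.
Inverse-square distance factor (a/d)² = 1.0288² = 1.058429.
Q̄ = (S₀/π) × 1.058429 × [bracket] = (589/π) × 1.058429 × 0.248333 = 49.28 W/m².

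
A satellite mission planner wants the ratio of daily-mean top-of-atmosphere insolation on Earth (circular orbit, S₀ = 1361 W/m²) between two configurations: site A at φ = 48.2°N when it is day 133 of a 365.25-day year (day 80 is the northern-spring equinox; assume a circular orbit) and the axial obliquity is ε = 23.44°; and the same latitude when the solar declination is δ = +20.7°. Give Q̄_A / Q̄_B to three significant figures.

Q̄_A / Q̄_B ≈ 0.955

— Configuration A (φ=+48.2°):
Solar longitude: λ_s = 360° × (133 − 80)/365.25 = 52.238°.
sin δ = sin 23.44° × sin 52.238° = 0.31448, so δ = +18.329°.
cos H₀ = −tan(+48.2°) tan(+18.329°) = -0.3705, H₀ = 1.9504 rad.
Bracket: H₀ sin φ sin δ + cos φ cos δ sin H₀ = 1.9504×0.74548×0.31448 + 0.66653×0.94927×0.92882 = 0.457249 + 0.587680 = 1.044929.
Q̄ = (S₀/π) × [bracket] = (1361/π) × 1.044929 = 452.68 W/m².
— Configuration B (φ=+48.2°):
cos H₀ = −tan(+48.2°) tan(+20.700°) = -0.4226, H₀ = 2.0071 rad.
Bracket: H₀ sin φ sin δ + cos φ cos δ sin H₀ = 2.0071×0.74548×0.35347 + 0.66653×0.93544×0.90631 = 0.528881 + 0.565083 = 1.093964.
Q̄ = (S₀/π) × [bracket] = (1361/π) × 1.093964 = 473.93 W/m².
Ratio Q̄_A / Q̄_B = 452.68 / 473.93 = 0.9552.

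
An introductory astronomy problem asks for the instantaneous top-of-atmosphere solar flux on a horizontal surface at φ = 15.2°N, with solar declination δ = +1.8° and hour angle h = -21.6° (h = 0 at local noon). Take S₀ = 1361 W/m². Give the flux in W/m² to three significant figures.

cos θ_z = sin φ sin δ + cos φ cos δ cos h = 0.008236 + 0.896807 = 0.905043.
Flux = S₀ · cos θ_z = 1361 × 0.905043 = 1232 W/m².

1.23e+03 W/m²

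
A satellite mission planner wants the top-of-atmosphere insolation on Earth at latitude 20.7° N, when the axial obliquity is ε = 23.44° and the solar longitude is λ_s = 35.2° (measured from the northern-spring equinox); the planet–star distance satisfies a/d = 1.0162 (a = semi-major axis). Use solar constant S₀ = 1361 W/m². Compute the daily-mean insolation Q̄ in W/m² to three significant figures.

Q̄ ≈ 466 W/m²

Solar declination: sin δ = sin ε · sin λ_s = sin 23.44° × sin 35.2° = 0.22930, so δ = +13.256°.
cos H₀ = −tan(+20.7°) tan(+13.256°) = -0.0890, H₀ = 1.6599 rad.
Bracket: H₀ sin φ sin δ + cos φ cos δ sin H₀ = 1.6599×0.35347×0.22930 + 0.93544×0.97336×0.99603 = 0.134536 + 0.906905 = 1.041441.
Inverse-square distance factor (a/d)² = 1.0162² = 1.032662.
Q̄ = (S₀/π) × 1.032662 × [bracket] = (1361/π) × 1.032662 × 1.041441 = 465.9 W/m².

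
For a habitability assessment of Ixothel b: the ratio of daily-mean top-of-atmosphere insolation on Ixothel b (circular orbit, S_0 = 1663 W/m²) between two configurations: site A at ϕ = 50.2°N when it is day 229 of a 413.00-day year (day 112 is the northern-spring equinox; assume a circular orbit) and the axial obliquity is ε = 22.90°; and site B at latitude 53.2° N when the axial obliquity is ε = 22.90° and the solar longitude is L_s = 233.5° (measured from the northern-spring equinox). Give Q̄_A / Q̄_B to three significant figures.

Q̄_A / Q̄_B ≈ 4.86

— Configuration A (ϕ=+50.2°):
Solar longitude: L_s = 360° × (229 − 112)/413.00 = 101.985°.
sin δ = sin 22.90° × sin 101.985° = 0.38064, so δ = +22.373°.
cos h₀ = −tan(+50.2°) tan(+22.373°) = -0.4941, h₀ = 2.0875 rad.
Bracket: h₀ sin ϕ sin δ + cos ϕ cos δ sin h₀ = 2.0875×0.76828×0.38064 + 0.64011×0.92472×0.86943 = 0.610465 + 0.514635 = 1.125100.
Q̄ = (S_0/π) × [bracket] = (1663/π) × 1.125100 = 595.57 W/m².
— Configuration B (ϕ=+53.2°):
Solar declination: sin δ = sin ε · sin L_s = sin 22.90° × sin 233.5° = -0.31280, so δ = -18.228°.
cos h₀ = −tan(+53.2°) tan(-18.228°) = 0.4402, h₀ = 1.1150 rad.
Bracket: h₀ sin ϕ sin δ + cos ϕ cos δ sin h₀ = 1.1150×0.80073×-0.31280 + 0.59902×0.94982×0.89789 = -0.279272 + 0.510865 = 0.231593.
Q̄ = (S_0/π) × [bracket] = (1663/π) × 0.231593 = 122.59 W/m².
Ratio Q̄_A / Q̄_B = 595.57 / 122.59 = 4.858.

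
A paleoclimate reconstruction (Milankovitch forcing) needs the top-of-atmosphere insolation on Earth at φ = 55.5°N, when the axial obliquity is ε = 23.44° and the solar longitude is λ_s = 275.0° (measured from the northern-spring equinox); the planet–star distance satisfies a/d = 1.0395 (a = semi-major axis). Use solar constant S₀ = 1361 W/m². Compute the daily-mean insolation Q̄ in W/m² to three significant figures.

Solar declination: sin δ = sin ε · sin λ_s = sin 23.44° × sin 275.0° = -0.39627, so δ = -23.346°.
cos H₀ = −tan(+55.5°) tan(-23.346°) = 0.6280, H₀ = 0.8918 rad.
Bracket: H₀ sin φ sin δ + cos φ cos δ sin H₀ = 0.8918×0.82413×-0.39627 + 0.56641×0.91813×0.77822 = -0.291242 + 0.404704 = 0.113462.
Inverse-square distance factor (a/d)² = 1.0395² = 1.080560.
Q̄ = (S₀/π) × 1.080560 × [bracket] = (1361/π) × 1.080560 × 0.113462 = 53.11 W/m².

Q̄ ≈ 53.1 W/m²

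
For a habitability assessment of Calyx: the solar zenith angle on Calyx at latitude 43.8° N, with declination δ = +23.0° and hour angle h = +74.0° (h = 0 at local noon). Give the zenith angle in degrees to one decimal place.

cos θ_z = sin ϕ sin δ + cos ϕ cos δ cos h = 0.270442 + 0.183129 = 0.453571.
θ_z = arccos(0.453571) = 63.0°.

θ_z = 63.0°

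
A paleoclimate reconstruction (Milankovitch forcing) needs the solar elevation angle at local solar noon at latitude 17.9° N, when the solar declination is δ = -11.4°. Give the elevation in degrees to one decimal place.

60.7°

At local noon the hour angle is zero, so the zenith angle equals |φ − δ| = |+17.9° − (-11.400°)| = 29.300°.
Elevation = 90° − 29.300° = 60.7°.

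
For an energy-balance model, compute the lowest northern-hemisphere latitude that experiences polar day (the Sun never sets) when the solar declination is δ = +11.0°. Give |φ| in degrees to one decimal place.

Polar day requires cos H₀ = −tan φ tan δ ≤ −1, i.e. tan φ tan δ ≥ 1.
The boundary is |tan φ| · |tan δ| = 1, so |φ| = 90° − |δ| = 90° − 11.0° = 79.0° in the northern hemisphere.

|φ| = 79.0°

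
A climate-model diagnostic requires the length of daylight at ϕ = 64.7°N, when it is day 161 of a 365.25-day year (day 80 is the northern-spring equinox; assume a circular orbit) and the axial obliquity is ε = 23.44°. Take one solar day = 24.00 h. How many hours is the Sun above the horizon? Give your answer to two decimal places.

Solar longitude: L_s = 360° × (161 − 80)/365.25 = 79.836°.
sin δ = sin 23.44° × sin 79.836° = 0.39155, so δ = +23.051°.
cos h₀ = −tan ϕ · tan δ = −tan(+64.7°) × tan(+23.051°) = -0.9002, so h₀ = 2.6910 rad = 154.18°.
Daylight = 2h₀/(2π) × 24.00 h = (2.6910/π) × 24.00 = 20.56 h.

20.56 h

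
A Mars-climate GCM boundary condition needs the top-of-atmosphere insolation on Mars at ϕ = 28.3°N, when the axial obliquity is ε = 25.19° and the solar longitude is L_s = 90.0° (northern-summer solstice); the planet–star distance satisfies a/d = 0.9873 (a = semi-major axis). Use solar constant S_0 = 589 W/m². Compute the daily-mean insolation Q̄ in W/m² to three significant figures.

Solar declination: sin δ = sin ε · sin L_s = sin 25.19° × sin 90.0° = 0.42562, so δ = +25.190°.
cos h₀ = −tan(+28.3°) tan(+25.190°) = -0.2533, h₀ = 1.8268 rad.
Bracket: h₀ sin ϕ sin δ + cos ϕ cos δ sin h₀ = 1.8268×0.47409×0.42562 + 0.88048×0.90490×0.96740 = 0.368616 + 0.770772 = 1.139388.
Inverse-square distance factor (a/d)² = 0.9873² = 0.974761.
Q̄ = (S_0/π) × 0.974761 × [bracket] = (589/π) × 0.974761 × 1.139388 = 208.2 W/m².

Q̄ ≈ 208 W/m²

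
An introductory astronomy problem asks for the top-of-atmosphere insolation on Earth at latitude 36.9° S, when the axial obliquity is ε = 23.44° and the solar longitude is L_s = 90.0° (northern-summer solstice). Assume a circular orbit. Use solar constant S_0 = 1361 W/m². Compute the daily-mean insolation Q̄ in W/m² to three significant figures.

Q̄ ≈ 172 W/m²

Solar declination: sin δ = sin ε · sin L_s = sin 23.44° × sin 90.0° = 0.39779, so δ = +23.440°.
cos h₀ = −tan(-36.9°) tan(+23.440°) = 0.3255, h₀ = 1.2392 rad.
Bracket: h₀ sin ϕ sin δ + cos ϕ cos δ sin h₀ = 1.2392×-0.60042×0.39779 + 0.79968×0.91748×0.94553 = -0.295972 + 0.693726 = 0.397754.
Q̄ = (S_0/π) × [bracket] = (1361/π) × 0.397754 = 172.3 W/m².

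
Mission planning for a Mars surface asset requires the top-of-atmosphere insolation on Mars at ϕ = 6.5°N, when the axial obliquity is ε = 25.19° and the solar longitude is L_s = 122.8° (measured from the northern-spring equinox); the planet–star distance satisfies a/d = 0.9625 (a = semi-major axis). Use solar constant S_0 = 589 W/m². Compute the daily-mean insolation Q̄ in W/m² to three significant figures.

Solar declination: sin δ = sin ε · sin L_s = sin 25.19° × sin 122.8° = 0.35776, so δ = +20.963°.
cos h₀ = −tan(+6.5°) tan(+20.963°) = -0.0437, h₀ = 1.6145 rad.
Bracket: h₀ sin ϕ sin δ + cos ϕ cos δ sin h₀ = 1.6145×0.11320×0.35776 + 0.99357×0.93381×0.99905 = 0.065385 + 0.926924 = 0.992309.
Inverse-square distance factor (a/d)² = 0.9625² = 0.926406.
Q̄ = (S_0/π) × 0.926406 × [bracket] = (589/π) × 0.926406 × 0.992309 = 172.4 W/m².

Q̄ ≈ 172 W/m²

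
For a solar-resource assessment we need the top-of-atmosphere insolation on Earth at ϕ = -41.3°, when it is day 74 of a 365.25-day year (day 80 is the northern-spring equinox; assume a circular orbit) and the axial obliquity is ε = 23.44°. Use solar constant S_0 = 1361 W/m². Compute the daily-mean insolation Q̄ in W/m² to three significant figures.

Solar longitude: L_s = 360° × (74 − 80)/365.25 = -5.914°, i.e. -5.914° + 360° = 354.086°.
sin δ = sin 23.44° × sin 354.086° = -0.04098, so δ = -2.349°.
cos h₀ = −tan(-41.3°) tan(-2.349°) = -0.0360, h₀ = 1.6068 rad.
Bracket: h₀ sin ϕ sin δ + cos ϕ cos δ sin h₀ = 1.6068×-0.66000×-0.04098 + 0.75126×0.99916×0.99935 = 0.043459 + 0.750141 = 0.793600.
Q̄ = (S_0/π) × [bracket] = (1361/π) × 0.793600 = 343.8 W/m².

Q̄ ≈ 344 W/m²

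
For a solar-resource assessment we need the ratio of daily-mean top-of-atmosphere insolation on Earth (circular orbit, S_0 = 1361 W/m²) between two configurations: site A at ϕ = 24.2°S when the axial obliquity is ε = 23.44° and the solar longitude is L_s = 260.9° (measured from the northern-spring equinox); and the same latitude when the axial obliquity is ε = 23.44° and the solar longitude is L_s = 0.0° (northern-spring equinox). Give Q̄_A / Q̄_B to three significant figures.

Q̄_A / Q̄_B ≈ 1.21

— Configuration A (ϕ=-24.2°):
Solar declination: sin δ = sin ε · sin L_s = sin 23.44° × sin 260.9° = -0.39278, so δ = -23.128°.
cos h₀ = −tan(-24.2°) tan(-23.128°) = -0.1919, h₀ = 1.7639 rad.
Bracket: h₀ sin ϕ sin δ + cos ϕ cos δ sin h₀ = 1.7639×-0.40992×-0.39278 + 0.91212×0.91963×0.98140 = 0.284003 + 0.823211 = 1.107214.
Q̄ = (S_0/π) × [bracket] = (1361/π) × 1.107214 = 479.67 W/m².
— Configuration B (ϕ=-24.2°):
Solar declination: sin δ = sin ε · sin L_s = sin 23.44° × sin 0.0° = 0.00000, so δ = +0.000°.
cos h₀ = −tan(-24.2°) tan(+0.000°) = 0.0000, h₀ = 1.5708 rad.
Bracket: h₀ sin ϕ sin δ + cos ϕ cos δ sin h₀ = 1.5708×-0.40992×0.00000 + 0.91212×1.00000×1.00000 = -0.000000 + 0.912120 = 0.912120.
Q̄ = (S_0/π) × [bracket] = (1361/π) × 0.912120 = 395.15 W/m².
Ratio Q̄_A / Q̄_B = 479.67 / 395.15 = 1.214.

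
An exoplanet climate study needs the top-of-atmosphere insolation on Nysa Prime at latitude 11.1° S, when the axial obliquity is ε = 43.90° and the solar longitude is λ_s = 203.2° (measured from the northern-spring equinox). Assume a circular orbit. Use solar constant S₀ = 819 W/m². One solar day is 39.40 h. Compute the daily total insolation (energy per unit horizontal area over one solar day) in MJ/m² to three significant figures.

Solar declination: sin δ = sin ε · sin λ_s = sin 43.90° × sin 203.2° = -0.27316, so δ = -15.852°.
cos H₀ = −tan(-11.1°) tan(-15.852°) = -0.0557, H₀ = 1.6265 rad.
Bracket: H₀ sin φ sin δ + cos φ cos δ sin H₀ = 1.6265×-0.19252×-0.27316 + 0.98129×0.96197×0.99845 = 0.085536 + 0.942508 = 1.028044.
Q̄ = (S₀/π) × [bracket] = (819/π) × 1.028044 = 268.01 W/m².
Daily total = Q̄ × 39.40 h × 3600 s/h = 268.01 × 39.40 × 3600 / 10⁶ = 38.01 MJ/m².

38.0 MJ/m²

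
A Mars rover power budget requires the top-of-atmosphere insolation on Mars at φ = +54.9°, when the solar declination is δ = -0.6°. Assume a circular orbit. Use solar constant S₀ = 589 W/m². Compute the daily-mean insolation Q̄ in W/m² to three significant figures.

Q̄ ≈ 105 W/m²

cos H₀ = −tan(+54.9°) tan(-0.600°) = 0.0149, H₀ = 1.5559 rad.
Bracket: H₀ sin φ sin δ + cos φ cos δ sin H₀ = 1.5559×0.81815×-0.01047 + 0.57501×0.99995×0.99989 = -0.013328 + 0.574918 = 0.561590.
Q̄ = (S₀/π) × [bracket] = (589/π) × 0.561590 = 105.3 W/m².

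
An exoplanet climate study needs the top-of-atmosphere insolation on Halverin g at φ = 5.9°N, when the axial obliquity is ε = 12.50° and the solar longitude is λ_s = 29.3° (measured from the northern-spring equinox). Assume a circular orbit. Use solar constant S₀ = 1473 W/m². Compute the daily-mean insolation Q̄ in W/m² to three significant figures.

Solar declination: sin δ = sin ε · sin λ_s = sin 12.50° × sin 29.3° = 0.10592, so δ = +6.080°.
cos H₀ = −tan(+5.9°) tan(+6.080°) = -0.0110, H₀ = 1.5818 rad.
Bracket: H₀ sin φ sin δ + cos φ cos δ sin H₀ = 1.5818×0.10279×0.10592 + 0.99470×0.99437×0.99994 = 0.017222 + 0.989040 = 1.006262.
Q̄ = (S₀/π) × [bracket] = (1473/π) × 1.006262 = 471.8 W/m².

Q̄ ≈ 472 W/m²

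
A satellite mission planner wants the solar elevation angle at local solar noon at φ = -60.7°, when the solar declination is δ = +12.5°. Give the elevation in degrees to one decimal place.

At local noon the hour angle is zero, so the zenith angle equals |φ − δ| = |-60.7° − (+12.500°)| = 73.200°.
Elevation = 90° − 73.200° = 16.8°.

16.8°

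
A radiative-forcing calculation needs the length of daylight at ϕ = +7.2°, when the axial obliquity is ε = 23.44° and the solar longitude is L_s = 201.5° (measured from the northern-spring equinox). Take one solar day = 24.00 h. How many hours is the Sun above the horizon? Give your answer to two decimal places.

Solar declination: sin δ = sin ε · sin L_s = sin 23.44° × sin 201.5° = -0.14579, so δ = -8.383°.
cos h₀ = −tan ϕ · tan δ = −tan(+7.2°) × tan(-8.383°) = 0.0186, so h₀ = 1.5522 rad = 88.93°.
Daylight = 2h₀/(2π) × 24.00 h = (1.5522/π) × 24.00 = 11.86 h.

11.86 h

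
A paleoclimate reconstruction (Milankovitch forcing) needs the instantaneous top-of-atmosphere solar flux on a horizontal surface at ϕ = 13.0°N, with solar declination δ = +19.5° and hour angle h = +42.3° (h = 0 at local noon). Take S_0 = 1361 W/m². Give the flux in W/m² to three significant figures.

1.03e+03 W/m²

cos θ_z = sin ϕ sin δ + cos ϕ cos δ cos h = 0.075090 + 0.679338 = 0.754428.
Flux = S_0 · cos θ_z = 1361 × 0.754428 = 1027 W/m².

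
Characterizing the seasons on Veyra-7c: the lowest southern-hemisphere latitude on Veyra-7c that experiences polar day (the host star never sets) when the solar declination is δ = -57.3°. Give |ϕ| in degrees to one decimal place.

Polar day requires cos h₀ = −tan ϕ tan δ ≤ −1, i.e. tan ϕ tan δ ≥ 1.
The boundary is |tan ϕ| · |tan δ| = 1, so |ϕ| = 90° − |δ| = 90° − 57.3° = 32.7° in the southern hemisphere.

|ϕ| = 32.7°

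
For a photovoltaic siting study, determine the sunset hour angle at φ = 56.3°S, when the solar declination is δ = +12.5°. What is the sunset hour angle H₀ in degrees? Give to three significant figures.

cos H₀ = −tan φ · tan δ = −tan(-56.3°) × tan(+12.500°) = 0.3324, so H₀ = 1.2319 rad = 70.58°.

H₀ = 70.6°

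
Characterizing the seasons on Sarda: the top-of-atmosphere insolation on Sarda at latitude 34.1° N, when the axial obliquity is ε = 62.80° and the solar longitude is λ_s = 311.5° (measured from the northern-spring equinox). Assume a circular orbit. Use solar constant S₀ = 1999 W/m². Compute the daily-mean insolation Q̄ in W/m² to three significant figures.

Q̄ ≈ 94.0 W/m²

Solar declination: sin δ = sin ε · sin λ_s = sin 62.80° × sin 311.5° = -0.66613, so δ = -41.769°.
cos H₀ = −tan(+34.1°) tan(-41.769°) = 0.6047, H₀ = 0.9214 rad.
Bracket: H₀ sin φ sin δ + cos φ cos δ sin H₀ = 0.9214×0.56064×-0.66613 + 0.82806×0.74583×0.79645 = -0.344105 + 0.491881 = 0.147776.
Q̄ = (S₀/π) × [bracket] = (1999/π) × 0.147776 = 94.03 W/m².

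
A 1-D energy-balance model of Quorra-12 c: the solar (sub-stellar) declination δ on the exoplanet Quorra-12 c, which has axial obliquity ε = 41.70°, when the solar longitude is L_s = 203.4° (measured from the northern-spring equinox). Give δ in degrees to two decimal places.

sin δ = sin ε · sin L_s = sin 41.70° × sin 203.4° = -0.264195.
δ = arcsin(-0.264195) = -15.32°.

δ = -15.32°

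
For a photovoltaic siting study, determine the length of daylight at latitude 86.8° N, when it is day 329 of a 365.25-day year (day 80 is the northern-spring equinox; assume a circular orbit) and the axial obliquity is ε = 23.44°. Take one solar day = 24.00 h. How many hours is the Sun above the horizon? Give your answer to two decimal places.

Solar longitude: L_s = 360° × (329 − 80)/365.25 = 245.421°.
sin δ = sin 23.44° × sin 245.421° = -0.36174, so δ = -21.207°.
cos h₀ = −tan ϕ · tan δ = 6.9403 ≥ 1, so the Sun never rises (polar night) and h₀ = 0.
Daylight = 2h₀/(2π) × 24.00 h = (0.0000/π) × 24.00 = 0.00 h.

0.00 h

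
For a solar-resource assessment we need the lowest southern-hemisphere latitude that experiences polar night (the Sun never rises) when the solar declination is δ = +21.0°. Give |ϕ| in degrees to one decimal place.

Polar night requires cos h₀ = −tan ϕ tan δ ≥ 1, i.e. tan ϕ tan δ ≤ −1.
The boundary is |tan ϕ| · |tan δ| = 1, so |ϕ| = 90° − |δ| = 90° − 21.0° = 69.0° in the southern hemisphere.

|ϕ| = 69.0°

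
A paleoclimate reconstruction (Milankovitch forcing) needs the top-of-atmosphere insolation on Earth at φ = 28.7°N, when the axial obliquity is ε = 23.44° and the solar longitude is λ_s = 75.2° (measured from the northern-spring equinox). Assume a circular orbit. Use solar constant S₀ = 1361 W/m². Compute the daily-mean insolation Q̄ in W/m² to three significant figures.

Solar declination: sin δ = sin ε · sin λ_s = sin 23.44° × sin 75.2° = 0.38459, so δ = +22.618°.
cos H₀ = −tan(+28.7°) tan(+22.618°) = -0.2281, H₀ = 1.8009 rad.
Bracket: H₀ sin φ sin δ + cos φ cos δ sin H₀ = 1.8009×0.48022×0.38459 + 0.87715×0.92309×0.97364 = 0.332604 + 0.788345 = 1.120949.
Q̄ = (S₀/π) × [bracket] = (1361/π) × 1.120949 = 485.6 W/m².

Q̄ ≈ 486 W/m²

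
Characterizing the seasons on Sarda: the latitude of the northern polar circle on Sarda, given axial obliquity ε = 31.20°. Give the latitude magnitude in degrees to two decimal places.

The polar circle is the lowest latitude that experiences at least one full rotation of continuous daylight at the northern-summer solstice; it lies at |φ| = 90° − ε = 90° − 31.20° = 58.80°.

58.80°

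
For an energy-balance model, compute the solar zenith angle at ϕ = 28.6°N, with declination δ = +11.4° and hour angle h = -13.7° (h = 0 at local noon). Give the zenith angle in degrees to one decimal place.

cos θ_z = sin ϕ sin δ + cos ϕ cos δ cos h = 0.094617 + 0.836175 = 0.930792.
θ_z = arccos(0.930792) = 21.4°.

θ_z = 21.4°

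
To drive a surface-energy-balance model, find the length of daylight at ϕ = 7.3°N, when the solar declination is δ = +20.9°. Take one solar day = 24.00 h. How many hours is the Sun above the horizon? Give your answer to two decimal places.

cos h₀ = −tan ϕ · tan δ = −tan(+7.3°) × tan(+20.900°) = -0.0489, so h₀ = 1.6197 rad = 92.80°.
Daylight = 2h₀/(2π) × 24.00 h = (1.6197/π) × 24.00 = 12.37 h.

12.37 h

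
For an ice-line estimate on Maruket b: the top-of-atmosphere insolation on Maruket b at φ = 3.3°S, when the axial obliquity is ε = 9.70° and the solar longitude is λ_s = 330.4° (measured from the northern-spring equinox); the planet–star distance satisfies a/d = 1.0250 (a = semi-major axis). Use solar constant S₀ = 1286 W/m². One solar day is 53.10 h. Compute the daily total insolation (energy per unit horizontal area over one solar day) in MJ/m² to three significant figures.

82.4 MJ/m²

Solar declination: sin δ = sin ε · sin λ_s = sin 9.70° × sin 330.4° = -0.08322, so δ = -4.774°.
cos H₀ = −tan(-3.3°) tan(-4.774°) = -0.0048, H₀ = 1.5756 rad.
Bracket: H₀ sin φ sin δ + cos φ cos δ sin H₀ = 1.5756×-0.05756×-0.08322 + 0.99834×0.99653×0.99999 = 0.007547 + 0.994866 = 1.002413.
Inverse-square distance factor (a/d)² = 1.0250² = 1.050625.
Q̄ = (S₀/π) × 1.050625 × [bracket] = (1286/π) × 1.050625 × 1.002413 = 431.11 W/m².
Daily total = Q̄ × 53.10 h × 3600 s/h = 431.11 × 53.10 × 3600 / 10⁶ = 82.41 MJ/m².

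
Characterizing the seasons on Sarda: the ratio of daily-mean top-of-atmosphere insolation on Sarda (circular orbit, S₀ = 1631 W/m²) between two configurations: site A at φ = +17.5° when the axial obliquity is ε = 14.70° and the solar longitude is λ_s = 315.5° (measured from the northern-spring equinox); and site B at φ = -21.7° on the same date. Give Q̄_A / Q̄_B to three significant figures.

Q̄_A / Q̄_B ≈ 0.839

— Configuration A (φ=+17.5°):
Solar declination: sin δ = sin ε · sin λ_s = sin 14.70° × sin 315.5° = -0.17786, so δ = -10.245°.
cos H₀ = −tan(+17.5°) tan(-10.245°) = 0.0570, H₀ = 1.5138 rad.
Bracket: H₀ sin φ sin δ + cos φ cos δ sin H₀ = 1.5138×0.30071×-0.17786 + 0.95372×0.98406×0.99837 = -0.080965 + 0.936988 = 0.856023.
Q̄ = (S₀/π) × [bracket] = (1631/π) × 0.856023 = 444.42 W/m².
— Configuration B (φ=-21.7°):
cos H₀ = −tan(-21.7°) tan(-10.245°) = -0.0719, H₀ = 1.6428 rad.
Bracket: H₀ sin φ sin δ + cos φ cos δ sin H₀ = 1.6428×-0.36975×-0.17786 + 0.92913×0.98406×0.99741 = 0.108037 + 0.911952 = 1.019989.
Q̄ = (S₀/π) × [bracket] = (1631/π) × 1.019989 = 529.54 W/m².
Ratio Q̄_A / Q̄_B = 444.42 / 529.54 = 0.8393.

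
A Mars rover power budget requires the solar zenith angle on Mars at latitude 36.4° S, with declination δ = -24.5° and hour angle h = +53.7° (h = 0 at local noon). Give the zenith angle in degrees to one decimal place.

cos θ_z = sin φ sin δ + cos φ cos δ cos h = 0.246087 + 0.433604 = 0.679691.
θ_z = arccos(0.679691) = 47.2°.

θ_z = 47.2°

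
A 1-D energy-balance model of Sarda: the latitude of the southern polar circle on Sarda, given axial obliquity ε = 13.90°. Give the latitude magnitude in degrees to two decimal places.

The polar circle is the lowest latitude that experiences at least one full rotation of continuous darkness at the northern-summer solstice; it lies at |ϕ| = 90° − ε = 90° − 13.90° = 76.10°.

76.10°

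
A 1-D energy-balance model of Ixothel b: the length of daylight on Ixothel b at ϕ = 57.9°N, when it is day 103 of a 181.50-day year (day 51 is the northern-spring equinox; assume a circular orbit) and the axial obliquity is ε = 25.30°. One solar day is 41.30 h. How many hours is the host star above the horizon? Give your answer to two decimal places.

31.40 h

Solar longitude: L_s = 360° × (103 − 51)/181.50 = 103.140°.
sin δ = sin 25.30° × sin 103.140° = 0.41617, so δ = +24.593°.
cos h₀ = −tan ϕ · tan δ = −tan(+57.9°) × tan(+24.593°) = -0.7296, so h₀ = 2.3886 rad = 136.85°.
Daylight = 2h₀/(2π) × 41.30 h = (2.3886/π) × 41.30 = 31.40 h.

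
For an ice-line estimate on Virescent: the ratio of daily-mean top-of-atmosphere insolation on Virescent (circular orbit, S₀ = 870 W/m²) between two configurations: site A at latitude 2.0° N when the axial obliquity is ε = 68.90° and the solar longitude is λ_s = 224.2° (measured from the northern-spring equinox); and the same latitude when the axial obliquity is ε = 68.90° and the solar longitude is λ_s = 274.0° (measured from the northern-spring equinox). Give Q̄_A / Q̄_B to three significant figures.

— Configuration A (φ=+2.0°):
Solar declination: sin δ = sin ε · sin λ_s = sin 68.90° × sin 224.2° = -0.65042, so δ = -40.573°.
cos H₀ = −tan(+2.0°) tan(-40.573°) = 0.0299, H₀ = 1.5409 rad.
Bracket: H₀ sin φ sin δ + cos φ cos δ sin H₀ = 1.5409×0.03490×-0.65042 + 0.99939×0.75957×0.99955 = -0.034978 + 0.758765 = 0.723787.
Q̄ = (S₀/π) × [bracket] = (870/π) × 0.723787 = 200.44 W/m².
— Configuration B (φ=+2.0°):
Solar declination: sin δ = sin ε · sin λ_s = sin 68.90° × sin 274.0° = -0.93068, so δ = -68.541°.
cos H₀ = −tan(+2.0°) tan(-68.541°) = 0.0888, H₀ = 1.4818 rad.
Bracket: H₀ sin φ sin δ + cos φ cos δ sin H₀ = 1.4818×0.03490×-0.93068 + 0.99939×0.36583×0.99605 = -0.048130 + 0.364163 = 0.316033.
Q̄ = (S₀/π) × [bracket] = (870/π) × 0.316033 = 87.519 W/m².
Ratio Q̄_A / Q̄_B = 200.44 / 87.519 = 2.290.

Q̄_A / Q̄_B ≈ 2.29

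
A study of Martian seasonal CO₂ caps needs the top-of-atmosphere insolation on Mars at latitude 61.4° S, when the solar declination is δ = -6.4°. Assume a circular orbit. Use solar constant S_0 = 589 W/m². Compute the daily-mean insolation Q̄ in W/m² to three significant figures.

Q̄ ≈ 120 W/m²

cos h₀ = −tan(-61.4°) tan(-6.400°) = -0.2057, h₀ = 1.7780 rad.
Bracket: h₀ sin ϕ sin δ + cos ϕ cos δ sin h₀ = 1.7780×-0.87798×-0.11147 + 0.47869×0.99377×0.97861 = 0.174010 + 0.465532 = 0.639542.
Q̄ = (S_0/π) × [bracket] = (589/π) × 0.639542 = 119.9 W/m².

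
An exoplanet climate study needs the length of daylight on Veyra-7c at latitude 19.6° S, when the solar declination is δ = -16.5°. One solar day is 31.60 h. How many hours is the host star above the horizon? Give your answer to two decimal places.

16.86 h

cos h₀ = −tan ϕ · tan δ = −tan(-19.6°) × tan(-16.500°) = -0.1055, so h₀ = 1.6765 rad = 96.05°.
Daylight = 2h₀/(2π) × 31.60 h = (1.6765/π) × 31.60 = 16.86 h.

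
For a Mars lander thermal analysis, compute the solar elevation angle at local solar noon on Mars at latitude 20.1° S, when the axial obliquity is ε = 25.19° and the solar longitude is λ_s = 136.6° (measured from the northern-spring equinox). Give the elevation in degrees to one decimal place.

Solar declination: sin δ = sin ε · sin λ_s = sin 25.19° × sin 136.6° = 0.29244, so δ = +17.004°.
At local noon the hour angle is zero, so the zenith angle equals |φ − δ| = |-20.1° − (+17.004°)| = 37.104°.
Elevation = 90° − 37.104° = 52.9°.

52.9°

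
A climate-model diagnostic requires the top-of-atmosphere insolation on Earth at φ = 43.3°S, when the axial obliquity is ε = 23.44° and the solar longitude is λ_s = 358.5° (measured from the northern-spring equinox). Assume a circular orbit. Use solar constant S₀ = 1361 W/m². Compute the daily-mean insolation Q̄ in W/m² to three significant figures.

Q̄ ≈ 320 W/m²

Solar declination: sin δ = sin ε · sin λ_s = sin 23.44° × sin 358.5° = -0.01041, so δ = -0.597°.
cos H₀ = −tan(-43.3°) tan(-0.597°) = -0.0098, H₀ = 1.5806 rad.
Bracket: H₀ sin φ sin δ + cos φ cos δ sin H₀ = 1.5806×-0.68582×-0.01041 + 0.72777×0.99995×0.99995 = 0.011285 + 0.727697 = 0.738982.
Q̄ = (S₀/π) × [bracket] = (1361/π) × 0.738982 = 320.1 W/m².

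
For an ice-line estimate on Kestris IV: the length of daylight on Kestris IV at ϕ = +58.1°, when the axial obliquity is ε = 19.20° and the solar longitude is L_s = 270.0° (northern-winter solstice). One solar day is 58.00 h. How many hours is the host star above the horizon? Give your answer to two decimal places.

Solar declination: sin δ = sin ε · sin L_s = sin 19.20° × sin 270.0° = -0.32887, so δ = -19.200°.
cos h₀ = −tan ϕ · tan δ = −tan(+58.1°) × tan(-19.200°) = 0.5595, so h₀ = 0.9771 rad = 55.98°.
Daylight = 2h₀/(2π) × 58.00 h = (0.9771/π) × 58.00 = 18.04 h.

18.04 h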